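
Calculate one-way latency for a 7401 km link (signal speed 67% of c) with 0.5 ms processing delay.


Speed = 0.67 * 3e5 km/s = 201000 km/s
Propagation delay = 7401 / 201000 = 0.0368 s = 36.8209 ms
Processing delay = 0.5 ms
Total one-way latency = 37.3209 ms


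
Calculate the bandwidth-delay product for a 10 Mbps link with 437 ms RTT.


BDP = bandwidth * RTT
= 10 Mbps * 437 ms
= 10 * 1e6 * 437 / 1000 bits
= 4370000 bits
= 546250 bytes
= 533.4473 KB
BDP = 4370000 bits (546250 bytes)


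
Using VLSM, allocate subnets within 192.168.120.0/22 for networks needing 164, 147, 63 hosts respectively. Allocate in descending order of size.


164 hosts -> /24 (254 usable): 192.168.120.0/24
147 hosts -> /24 (254 usable): 192.168.121.0/24
63 hosts -> /25 (126 usable): 192.168.122.0/25
Allocation: 192.168.120.0/24 (164 hosts, 254 usable); 192.168.121.0/24 (147 hosts, 254 usable); 192.168.122.0/25 (63 hosts, 126 usable)


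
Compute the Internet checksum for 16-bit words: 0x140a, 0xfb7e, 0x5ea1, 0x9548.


Sum all words (with carry folding):
+ 0x140a = 0x140a
+ 0xfb7e = 0x0f89
+ 0x5ea1 = 0x6e2a
+ 0x9548 = 0x0373
One's complement: ~0x0373
Checksum = 0xfc8c


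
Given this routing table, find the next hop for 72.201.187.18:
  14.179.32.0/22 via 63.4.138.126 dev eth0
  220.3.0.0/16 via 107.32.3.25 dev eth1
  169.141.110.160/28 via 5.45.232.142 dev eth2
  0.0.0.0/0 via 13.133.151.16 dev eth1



Longest prefix match for 72.201.187.18:
  /22 14.179.32.0: no
  /16 220.3.0.0: no
  /28 169.141.110.160: no
  /0 0.0.0.0: MATCH
Selected: next-hop 13.133.151.16 via eth1 (matched /0)


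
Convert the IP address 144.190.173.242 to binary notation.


144 = 10010000
190 = 10111110
173 = 10101101
242 = 11110010
Binary: 10010000.10111110.10101101.11110010


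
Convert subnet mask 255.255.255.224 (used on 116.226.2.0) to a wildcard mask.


Subnet mask: 255.255.255.224
Wildcard = 255.255.255.255 - subnet mask
255 - 255 = 0
255 - 255 = 0
255 - 255 = 0
255 - 224 = 31
Wildcard: 0.0.0.31


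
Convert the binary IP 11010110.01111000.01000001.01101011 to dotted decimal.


11010110 = 214
01111000 = 120
01000001 = 65
01101011 = 107
IP: 214.120.65.107


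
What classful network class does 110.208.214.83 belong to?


First octet: 110
Binary: 01101110
0xxxxxxx -> Class A (1-126)
Class A, default mask 255.0.0.0 (/8)


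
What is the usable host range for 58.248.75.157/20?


Network: 58.248.64.0
Broadcast: 58.248.79.255
First usable = network + 1
Last usable = broadcast - 1
Range: 58.248.64.1 to 58.248.79.254


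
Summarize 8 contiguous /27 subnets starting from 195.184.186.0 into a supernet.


Original prefix: /27
Number of subnets: 8 = 2^3
New prefix = 27 - 3 = 24
Supernet: 195.184.186.0/24


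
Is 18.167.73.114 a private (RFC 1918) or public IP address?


RFC 1918 private ranges:
  10.0.0.0/8 (10.0.0.0 - 10.255.255.255)
  172.16.0.0/12 (172.16.0.0 - 172.31.255.255)
  192.168.0.0/16 (192.168.0.0 - 192.168.255.255)
Public (not in any RFC 1918 range)


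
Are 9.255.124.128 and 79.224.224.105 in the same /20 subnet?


Mask: 255.255.240.0
9.255.124.128 AND mask = 9.255.112.0
79.224.224.105 AND mask = 79.224.224.0
No, different subnets (9.255.112.0 vs 79.224.224.0)


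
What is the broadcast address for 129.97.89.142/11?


Network: 129.96.0.0/11
Host bits = 21
Set all host bits to 1:
Broadcast: 129.127.255.255


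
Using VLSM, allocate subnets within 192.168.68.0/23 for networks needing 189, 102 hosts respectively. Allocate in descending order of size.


189 hosts -> /24 (254 usable): 192.168.68.0/24
102 hosts -> /25 (126 usable): 192.168.69.0/25
Allocation: 192.168.68.0/24 (189 hosts, 254 usable); 192.168.69.0/25 (102 hosts, 126 usable)


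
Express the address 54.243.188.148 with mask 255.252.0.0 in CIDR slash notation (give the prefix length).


Binary: 11111111.11111100.00000000.00000000
Count leading 1s
Prefix: /14


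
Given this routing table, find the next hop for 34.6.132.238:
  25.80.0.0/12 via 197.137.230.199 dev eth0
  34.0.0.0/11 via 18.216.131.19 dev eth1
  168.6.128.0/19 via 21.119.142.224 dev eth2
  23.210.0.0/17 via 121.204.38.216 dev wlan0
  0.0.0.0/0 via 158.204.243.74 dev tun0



Longest prefix match for 34.6.132.238:
  /12 25.80.0.0: no
  /11 34.0.0.0: MATCH
  /19 168.6.128.0: no
  /17 23.210.0.0: no
  /0 0.0.0.0: MATCH
Selected: next-hop 18.216.131.19 via eth1 (matched /11)


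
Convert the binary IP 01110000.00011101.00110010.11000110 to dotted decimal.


01110000 = 112
00011101 = 29
00110010 = 50
11000110 = 198
IP: 112.29.50.198


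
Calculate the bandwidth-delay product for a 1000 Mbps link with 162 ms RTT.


BDP = bandwidth * RTT
= 1000 Mbps * 162 ms
= 1000 * 1e6 * 162 / 1000 bits
= 162000000 bits
= 20250000 bytes
= 19775.3906 KB
BDP = 162000000 bits (20250000 bytes)


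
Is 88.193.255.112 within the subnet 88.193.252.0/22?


Subnet network: 88.193.252.0
Test IP AND mask: 88.193.252.0
Yes, 88.193.255.112 is in 88.193.252.0/22


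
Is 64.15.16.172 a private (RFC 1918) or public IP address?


RFC 1918 private ranges:
  10.0.0.0/8 (10.0.0.0 - 10.255.255.255)
  172.16.0.0/12 (172.16.0.0 - 172.31.255.255)
  192.168.0.0/16 (192.168.0.0 - 192.168.255.255)
Public (not in any RFC 1918 range)


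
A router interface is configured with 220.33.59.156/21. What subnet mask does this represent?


/21 means 21 network bits, 11 host bits
Binary: 11111111111111111111100000000000
Mask: 255.255.248.0


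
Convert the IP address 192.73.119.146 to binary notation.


192 = 11000000
73 = 01001001
119 = 01110111
146 = 10010010
Binary: 11000000.01001001.01110111.10010010


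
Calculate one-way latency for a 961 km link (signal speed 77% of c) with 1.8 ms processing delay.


Speed = 0.77 * 3e5 km/s = 231000 km/s
Propagation delay = 961 / 231000 = 0.0042 s = 4.1602 ms
Processing delay = 1.8 ms
Total one-way latency = 5.9602 ms


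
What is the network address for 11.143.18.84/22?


IP:   00001011.10001111.00010010.01010100
Mask: 11111111.11111111.11111100.00000000
AND operation:
Net:  00001011.10001111.00010000.00000000
Network: 11.143.16.0/22


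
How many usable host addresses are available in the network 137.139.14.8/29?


Host bits = 32 - 29 = 3
Total addresses = 2^3 = 8
Usable = total - 2 (network and broadcast)
Usable hosts: 6


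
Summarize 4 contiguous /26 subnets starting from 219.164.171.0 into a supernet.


Original prefix: /26
Number of subnets: 4 = 2^2
New prefix = 26 - 2 = 24
Supernet: 219.164.171.0/24


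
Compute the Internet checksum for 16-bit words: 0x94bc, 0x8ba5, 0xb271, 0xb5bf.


Sum all words (with carry folding):
+ 0x94bc = 0x94bc
+ 0x8ba5 = 0x2062
+ 0xb271 = 0xd2d3
+ 0xb5bf = 0x8893
One's complement: ~0x8893
Checksum = 0x776c


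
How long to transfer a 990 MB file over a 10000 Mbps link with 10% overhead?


Effective throughput = 10000 * (1 - 10/100) = 9000 Mbps
File size in Mb = 990 * 8 = 7920 Mb
Time = 7920 / 9000
Time = 0.88 seconds


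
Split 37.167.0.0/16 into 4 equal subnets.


New prefix = 16 + 2 = 18
Each subnet has 16384 addresses
  37.167.0.0/18
  37.167.64.0/18
  37.167.128.0/18
  37.167.192.0/18
Subnets: 37.167.0.0/18, 37.167.64.0/18, 37.167.128.0/18, 37.167.192.0/18


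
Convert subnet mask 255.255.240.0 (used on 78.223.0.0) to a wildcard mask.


Subnet mask: 255.255.240.0
Wildcard = 255.255.255.255 - subnet mask
255 - 255 = 0
255 - 255 = 0
255 - 240 = 15
255 - 0 = 255
Wildcard: 0.0.15.255


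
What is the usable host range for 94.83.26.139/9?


Network: 94.0.0.0
Broadcast: 94.127.255.255
First usable = network + 1
Last usable = broadcast - 1
Range: 94.0.0.1 to 94.127.255.254


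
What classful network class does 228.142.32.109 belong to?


First octet: 228
Binary: 11100100
1110xxxx -> Class D (224-239)
Class D (multicast), default mask N/A


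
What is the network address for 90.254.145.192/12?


IP:   01011010.11111110.10010001.11000000
Mask: 11111111.11110000.00000000.00000000
AND operation:
Net:  01011010.11110000.00000000.00000000
Network: 90.240.0.0/12


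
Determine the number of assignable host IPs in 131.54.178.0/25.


Host bits = 32 - 25 = 7
Total addresses = 2^7 = 128
Usable = total - 2 (network and broadcast)
Usable hosts: 126


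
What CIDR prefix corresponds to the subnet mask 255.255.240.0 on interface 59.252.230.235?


Binary: 11111111.11111111.11110000.00000000
Count leading 1s
Prefix: /20


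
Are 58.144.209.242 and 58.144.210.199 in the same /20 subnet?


Mask: 255.255.240.0
58.144.209.242 AND mask = 58.144.208.0
58.144.210.199 AND mask = 58.144.208.0
Yes, same subnet (58.144.208.0)


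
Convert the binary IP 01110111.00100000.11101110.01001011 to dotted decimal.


01110111 = 119
00100000 = 32
11101110 = 238
01001011 = 75
IP: 119.32.238.75


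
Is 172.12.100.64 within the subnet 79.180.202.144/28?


Subnet network: 79.180.202.144
Test IP AND mask: 172.12.100.64
No, 172.12.100.64 is not in 79.180.202.144/28


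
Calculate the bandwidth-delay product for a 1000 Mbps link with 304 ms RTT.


BDP = bandwidth * RTT
= 1000 Mbps * 304 ms
= 1000 * 1e6 * 304 / 1000 bits
= 304000000 bits
= 38000000 bytes
= 37109.375 KB
BDP = 304000000 bits (38000000 bytes)


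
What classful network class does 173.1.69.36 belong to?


First octet: 173
Binary: 10101101
10xxxxxx -> Class B (128-191)
Class B, default mask 255.255.0.0 (/16)


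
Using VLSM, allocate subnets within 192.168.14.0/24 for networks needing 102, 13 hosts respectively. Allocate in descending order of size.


102 hosts -> /25 (126 usable): 192.168.14.0/25
13 hosts -> /28 (14 usable): 192.168.14.128/28
Allocation: 192.168.14.0/25 (102 hosts, 126 usable); 192.168.14.128/28 (13 hosts, 14 usable)


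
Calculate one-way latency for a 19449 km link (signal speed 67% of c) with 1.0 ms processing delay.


Speed = 0.67 * 3e5 km/s = 201000 km/s
Propagation delay = 19449 / 201000 = 0.0968 s = 96.7612 ms
Processing delay = 1.0 ms
Total one-way latency = 97.7612 ms


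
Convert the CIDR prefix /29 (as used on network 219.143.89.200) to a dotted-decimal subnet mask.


/29 means 29 network bits, 3 host bits
Binary: 11111111111111111111111111111000
Mask: 255.255.255.248


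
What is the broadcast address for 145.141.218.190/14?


Network: 145.140.0.0/14
Host bits = 18
Set all host bits to 1:
Broadcast: 145.143.255.255


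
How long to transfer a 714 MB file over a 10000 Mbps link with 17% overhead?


Effective throughput = 10000 * (1 - 17/100) = 8300 Mbps
File size in Mb = 714 * 8 = 5712 Mb
Time = 5712 / 8300
Time = 0.6882 seconds


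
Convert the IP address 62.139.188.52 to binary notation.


62 = 00111110
139 = 10001011
188 = 10111100
52 = 00110100
Binary: 00111110.10001011.10111100.00110100


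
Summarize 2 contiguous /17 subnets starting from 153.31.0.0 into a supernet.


Original prefix: /17
Number of subnets: 2 = 2^1
New prefix = 17 - 1 = 16
Supernet: 153.31.0.0/16


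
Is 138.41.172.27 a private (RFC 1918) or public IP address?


RFC 1918 private ranges:
  10.0.0.0/8 (10.0.0.0 - 10.255.255.255)
  172.16.0.0/12 (172.16.0.0 - 172.31.255.255)
  192.168.0.0/16 (192.168.0.0 - 192.168.255.255)
Public (not in any RFC 1918 range)


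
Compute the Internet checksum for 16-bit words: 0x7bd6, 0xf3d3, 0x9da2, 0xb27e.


Sum all words (with carry folding):
+ 0x7bd6 = 0x7bd6
+ 0xf3d3 = 0x6faa
+ 0x9da2 = 0x0d4d
+ 0xb27e = 0xbfcb
One's complement: ~0xbfcb
Checksum = 0x4034


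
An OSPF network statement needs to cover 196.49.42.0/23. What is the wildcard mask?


Subnet mask: 255.255.254.0
Wildcard = 255.255.255.255 - subnet mask
255 - 255 = 0
255 - 255 = 0
255 - 254 = 1
255 - 0 = 255
Wildcard: 0.0.1.255


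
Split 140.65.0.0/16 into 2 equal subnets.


New prefix = 16 + 1 = 17
Each subnet has 32768 addresses
  140.65.0.0/17
  140.65.128.0/17
Subnets: 140.65.0.0/17, 140.65.128.0/17


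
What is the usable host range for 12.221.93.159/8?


Network: 12.0.0.0
Broadcast: 12.255.255.255
First usable = network + 1
Last usable = broadcast - 1
Range: 12.0.0.1 to 12.255.255.254


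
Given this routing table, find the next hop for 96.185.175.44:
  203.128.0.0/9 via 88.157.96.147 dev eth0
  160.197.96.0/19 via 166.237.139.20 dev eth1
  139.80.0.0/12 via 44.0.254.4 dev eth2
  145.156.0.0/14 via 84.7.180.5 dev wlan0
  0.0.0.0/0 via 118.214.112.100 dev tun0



Longest prefix match for 96.185.175.44:
  /9 203.128.0.0: no
  /19 160.197.96.0: no
  /12 139.80.0.0: no
  /14 145.156.0.0: no
  /0 0.0.0.0: MATCH
Selected: next-hop 118.214.112.100 via tun0 (matched /0)


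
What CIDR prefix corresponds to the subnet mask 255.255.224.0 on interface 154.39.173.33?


Binary: 11111111.11111111.11100000.00000000
Count leading 1s
Prefix: /19


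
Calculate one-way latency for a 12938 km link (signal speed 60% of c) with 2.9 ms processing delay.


Speed = 0.6 * 3e5 km/s = 180000 km/s
Propagation delay = 12938 / 180000 = 0.0719 s = 71.8778 ms
Processing delay = 2.9 ms
Total one-way latency = 74.7778 ms


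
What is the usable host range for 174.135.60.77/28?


Network: 174.135.60.64
Broadcast: 174.135.60.79
First usable = network + 1
Last usable = broadcast - 1
Range: 174.135.60.65 to 174.135.60.78


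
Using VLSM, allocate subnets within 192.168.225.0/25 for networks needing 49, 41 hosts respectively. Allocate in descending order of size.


49 hosts -> /26 (62 usable): 192.168.225.0/26
41 hosts -> /26 (62 usable): 192.168.225.64/26
Allocation: 192.168.225.0/26 (49 hosts, 62 usable); 192.168.225.64/26 (41 hosts, 62 usable)


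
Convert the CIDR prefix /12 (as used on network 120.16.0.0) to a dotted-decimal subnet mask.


/12 means 12 network bits, 20 host bits
Binary: 11111111111100000000000000000000
Mask: 255.240.0.0


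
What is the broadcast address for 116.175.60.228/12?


Network: 116.160.0.0/12
Host bits = 20
Set all host bits to 1:
Broadcast: 116.175.255.255


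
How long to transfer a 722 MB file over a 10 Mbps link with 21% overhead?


Effective throughput = 10 * (1 - 21/100) = 7.9 Mbps
File size in Mb = 722 * 8 = 5776 Mb
Time = 5776 / 7.9
Time = 731.1392 seconds


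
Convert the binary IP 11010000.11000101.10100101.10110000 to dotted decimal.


11010000 = 208
11000101 = 197
10100101 = 165
10110000 = 176
IP: 208.197.165.176


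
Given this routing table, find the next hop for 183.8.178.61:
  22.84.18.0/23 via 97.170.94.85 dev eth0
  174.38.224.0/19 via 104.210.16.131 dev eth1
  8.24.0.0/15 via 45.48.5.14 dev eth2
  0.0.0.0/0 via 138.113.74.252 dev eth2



Longest prefix match for 183.8.178.61:
  /23 22.84.18.0: no
  /19 174.38.224.0: no
  /15 8.24.0.0: no
  /0 0.0.0.0: MATCH
Selected: next-hop 138.113.74.252 via eth2 (matched /0)


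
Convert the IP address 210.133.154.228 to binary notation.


210 = 11010010
133 = 10000101
154 = 10011010
228 = 11100100
Binary: 11010010.10000101.10011010.11100100


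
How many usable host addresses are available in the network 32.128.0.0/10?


Host bits = 32 - 10 = 22
Total addresses = 2^22 = 4194304
Usable = total - 2 (network and broadcast)
Usable hosts: 4194302


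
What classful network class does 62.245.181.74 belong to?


First octet: 62
Binary: 00111110
0xxxxxxx -> Class A (1-126)
Class A, default mask 255.0.0.0 (/8)


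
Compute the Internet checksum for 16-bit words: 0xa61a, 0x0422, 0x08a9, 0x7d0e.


Sum all words (with carry folding):
+ 0xa61a = 0xa61a
+ 0x0422 = 0xaa3c
+ 0x08a9 = 0xb2e5
+ 0x7d0e = 0x2ff4
One's complement: ~0x2ff4
Checksum = 0xd00b


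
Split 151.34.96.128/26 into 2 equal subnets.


New prefix = 26 + 1 = 27
Each subnet has 32 addresses
  151.34.96.128/27
  151.34.96.160/27
Subnets: 151.34.96.128/27, 151.34.96.160/27


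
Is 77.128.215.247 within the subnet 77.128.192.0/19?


Subnet network: 77.128.192.0
Test IP AND mask: 77.128.192.0
Yes, 77.128.215.247 is in 77.128.192.0/19


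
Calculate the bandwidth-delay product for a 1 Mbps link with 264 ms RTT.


BDP = bandwidth * RTT
= 1 Mbps * 264 ms
= 1 * 1e6 * 264 / 1000 bits
= 264000 bits
= 33000 bytes
= 32.2266 KB
BDP = 264000 bits (33000 bytes)


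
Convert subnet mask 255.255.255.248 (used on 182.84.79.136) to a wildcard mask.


Subnet mask: 255.255.255.248
Wildcard = 255.255.255.255 - subnet mask
255 - 255 = 0
255 - 255 = 0
255 - 255 = 0
255 - 248 = 7
Wildcard: 0.0.0.7


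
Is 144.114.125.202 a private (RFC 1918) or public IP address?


RFC 1918 private ranges:
  10.0.0.0/8 (10.0.0.0 - 10.255.255.255)
  172.16.0.0/12 (172.16.0.0 - 172.31.255.255)
  192.168.0.0/16 (192.168.0.0 - 192.168.255.255)
Public (not in any RFC 1918 range)


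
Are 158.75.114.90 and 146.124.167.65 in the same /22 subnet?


Mask: 255.255.252.0
158.75.114.90 AND mask = 158.75.112.0
146.124.167.65 AND mask = 146.124.164.0
No, different subnets (158.75.112.0 vs 146.124.164.0)


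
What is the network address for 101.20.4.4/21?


IP:   01100101.00010100.00000100.00000100
Mask: 11111111.11111111.11111000.00000000
AND operation:
Net:  01100101.00010100.00000000.00000000
Network: 101.20.0.0/21


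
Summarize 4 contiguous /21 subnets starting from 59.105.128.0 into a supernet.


Original prefix: /21
Number of subnets: 4 = 2^2
New prefix = 21 - 2 = 19
Supernet: 59.105.128.0/19


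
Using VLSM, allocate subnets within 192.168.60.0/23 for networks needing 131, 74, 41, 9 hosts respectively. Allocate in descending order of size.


131 hosts -> /24 (254 usable): 192.168.60.0/24
74 hosts -> /25 (126 usable): 192.168.61.0/25
41 hosts -> /26 (62 usable): 192.168.61.128/26
9 hosts -> /28 (14 usable): 192.168.61.192/28
Allocation: 192.168.60.0/24 (131 hosts, 254 usable); 192.168.61.0/25 (74 hosts, 126 usable); 192.168.61.128/26 (41 hosts, 62 usable); 192.168.61.192/28 (9 hosts, 14 usable)


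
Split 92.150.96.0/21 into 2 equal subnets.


New prefix = 21 + 1 = 22
Each subnet has 1024 addresses
  92.150.96.0/22
  92.150.100.0/22
Subnets: 92.150.96.0/22, 92.150.100.0/22


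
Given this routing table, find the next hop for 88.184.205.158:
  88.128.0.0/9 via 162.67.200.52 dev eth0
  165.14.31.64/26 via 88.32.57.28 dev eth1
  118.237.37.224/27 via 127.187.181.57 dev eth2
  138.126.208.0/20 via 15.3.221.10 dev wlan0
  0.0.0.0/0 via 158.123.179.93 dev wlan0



Longest prefix match for 88.184.205.158:
  /9 88.128.0.0: MATCH
  /26 165.14.31.64: no
  /27 118.237.37.224: no
  /20 138.126.208.0: no
  /0 0.0.0.0: MATCH
Selected: next-hop 162.67.200.52 via eth0 (matched /9)


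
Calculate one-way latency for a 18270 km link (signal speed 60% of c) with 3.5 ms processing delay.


Speed = 0.6 * 3e5 km/s = 180000 km/s
Propagation delay = 18270 / 180000 = 0.1015 s = 101.5 ms
Processing delay = 3.5 ms
Total one-way latency = 105 ms


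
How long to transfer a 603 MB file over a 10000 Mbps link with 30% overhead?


Effective throughput = 10000 * (1 - 30/100) = 7000 Mbps
File size in Mb = 603 * 8 = 4824 Mb
Time = 4824 / 7000
Time = 0.6891 seconds


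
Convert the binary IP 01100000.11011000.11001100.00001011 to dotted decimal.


01100000 = 96
11011000 = 216
11001100 = 204
00001011 = 11
IP: 96.216.204.11


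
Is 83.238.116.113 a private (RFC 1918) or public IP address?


RFC 1918 private ranges:
  10.0.0.0/8 (10.0.0.0 - 10.255.255.255)
  172.16.0.0/12 (172.16.0.0 - 172.31.255.255)
  192.168.0.0/16 (192.168.0.0 - 192.168.255.255)
Public (not in any RFC 1918 range)


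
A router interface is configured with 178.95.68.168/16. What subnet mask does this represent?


/16 means 16 network bits, 16 host bits
Binary: 11111111111111110000000000000000
Mask: 255.255.0.0


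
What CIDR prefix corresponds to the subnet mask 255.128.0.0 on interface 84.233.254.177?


Binary: 11111111.10000000.00000000.00000000
Count leading 1s
Prefix: /9


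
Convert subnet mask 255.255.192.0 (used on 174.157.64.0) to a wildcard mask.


Subnet mask: 255.255.192.0
Wildcard = 255.255.255.255 - subnet mask
255 - 255 = 0
255 - 255 = 0
255 - 192 = 63
255 - 0 = 255
Wildcard: 0.0.63.255


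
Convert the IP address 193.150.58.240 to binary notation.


193 = 11000001
150 = 10010110
58 = 00111010
240 = 11110000
Binary: 11000001.10010110.00111010.11110000


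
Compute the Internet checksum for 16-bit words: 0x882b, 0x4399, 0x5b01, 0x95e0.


Sum all words (with carry folding):
+ 0x882b = 0x882b
+ 0x4399 = 0xcbc4
+ 0x5b01 = 0x26c6
+ 0x95e0 = 0xbca6
One's complement: ~0xbca6
Checksum = 0x4359


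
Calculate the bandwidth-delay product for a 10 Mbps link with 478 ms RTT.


BDP = bandwidth * RTT
= 10 Mbps * 478 ms
= 10 * 1e6 * 478 / 1000 bits
= 4780000 bits
= 597500 bytes
= 583.4961 KB
BDP = 4780000 bits (597500 bytes)


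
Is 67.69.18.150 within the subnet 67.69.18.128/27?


Subnet network: 67.69.18.128
Test IP AND mask: 67.69.18.128
Yes, 67.69.18.150 is in 67.69.18.128/27


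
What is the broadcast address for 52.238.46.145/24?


Network: 52.238.46.0/24
Host bits = 8
Set all host bits to 1:
Broadcast: 52.238.46.255


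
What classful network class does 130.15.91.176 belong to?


First octet: 130
Binary: 10000010
10xxxxxx -> Class B (128-191)
Class B, default mask 255.255.0.0 (/16)


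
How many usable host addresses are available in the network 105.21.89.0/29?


Host bits = 32 - 29 = 3
Total addresses = 2^3 = 8
Usable = total - 2 (network and broadcast)
Usable hosts: 6


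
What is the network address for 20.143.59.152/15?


IP:   00010100.10001111.00111011.10011000
Mask: 11111111.11111110.00000000.00000000
AND operation:
Net:  00010100.10001110.00000000.00000000
Network: 20.142.0.0/15


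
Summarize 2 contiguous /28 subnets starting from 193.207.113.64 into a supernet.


Original prefix: /28
Number of subnets: 2 = 2^1
New prefix = 28 - 1 = 27
Supernet: 193.207.113.64/27


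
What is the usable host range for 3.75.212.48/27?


Network: 3.75.212.32
Broadcast: 3.75.212.63
First usable = network + 1
Last usable = broadcast - 1
Range: 3.75.212.33 to 3.75.212.62


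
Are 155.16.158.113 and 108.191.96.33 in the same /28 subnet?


Mask: 255.255.255.240
155.16.158.113 AND mask = 155.16.158.112
108.191.96.33 AND mask = 108.191.96.32
No, different subnets (155.16.158.112 vs 108.191.96.32)


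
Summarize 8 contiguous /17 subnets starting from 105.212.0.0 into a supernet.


Original prefix: /17
Number of subnets: 8 = 2^3
New prefix = 17 - 3 = 14
Supernet: 105.212.0.0/14


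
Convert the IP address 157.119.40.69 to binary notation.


157 = 10011101
119 = 01110111
40 = 00101000
69 = 01000101
Binary: 10011101.01110111.00101000.01000101


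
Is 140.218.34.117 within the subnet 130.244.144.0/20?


Subnet network: 130.244.144.0
Test IP AND mask: 140.218.32.0
No, 140.218.34.117 is not in 130.244.144.0/20


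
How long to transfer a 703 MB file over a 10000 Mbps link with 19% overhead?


Effective throughput = 10000 * (1 - 19/100) = 8100.0 Mbps
File size in Mb = 703 * 8 = 5624 Mb
Time = 5624 / 8100.0
Time = 0.6943 seconds


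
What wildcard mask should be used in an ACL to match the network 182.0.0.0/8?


Subnet mask: 255.0.0.0
Wildcard = 255.255.255.255 - subnet mask
255 - 255 = 0
255 - 0 = 255
255 - 0 = 255
255 - 0 = 255
Wildcard: 0.255.255.255


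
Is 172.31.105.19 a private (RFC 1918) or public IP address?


RFC 1918 private ranges:
  10.0.0.0/8 (10.0.0.0 - 10.255.255.255)
  172.16.0.0/12 (172.16.0.0 - 172.31.255.255)
  192.168.0.0/16 (192.168.0.0 - 192.168.255.255)
Private (in 172.16.0.0/12)


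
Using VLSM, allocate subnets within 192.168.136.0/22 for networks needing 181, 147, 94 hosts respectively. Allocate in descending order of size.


181 hosts -> /24 (254 usable): 192.168.136.0/24
147 hosts -> /24 (254 usable): 192.168.137.0/24
94 hosts -> /25 (126 usable): 192.168.138.0/25
Allocation: 192.168.136.0/24 (181 hosts, 254 usable); 192.168.137.0/24 (147 hosts, 254 usable); 192.168.138.0/25 (94 hosts, 126 usable)


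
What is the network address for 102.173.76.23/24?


IP:   01100110.10101101.01001100.00010111
Mask: 11111111.11111111.11111111.00000000
AND operation:
Net:  01100110.10101101.01001100.00000000
Network: 102.173.76.0/24


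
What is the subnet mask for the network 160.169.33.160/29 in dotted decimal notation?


/29 means 29 network bits, 3 host bits
Binary: 11111111111111111111111111111000
Mask: 255.255.255.248


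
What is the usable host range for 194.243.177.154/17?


Network: 194.243.128.0
Broadcast: 194.243.255.255
First usable = network + 1
Last usable = broadcast - 1
Range: 194.243.128.1 to 194.243.255.254


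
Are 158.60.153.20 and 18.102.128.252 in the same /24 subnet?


Mask: 255.255.255.0
158.60.153.20 AND mask = 158.60.153.0
18.102.128.252 AND mask = 18.102.128.0
No, different subnets (158.60.153.0 vs 18.102.128.0)


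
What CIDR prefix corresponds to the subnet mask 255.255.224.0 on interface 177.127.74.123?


Binary: 11111111.11111111.11100000.00000000
Count leading 1s
Prefix: /19


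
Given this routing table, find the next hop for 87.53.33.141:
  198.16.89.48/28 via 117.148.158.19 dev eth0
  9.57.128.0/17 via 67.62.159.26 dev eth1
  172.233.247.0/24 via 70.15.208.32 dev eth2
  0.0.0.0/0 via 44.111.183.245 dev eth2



Longest prefix match for 87.53.33.141:
  /28 198.16.89.48: no
  /17 9.57.128.0: no
  /24 172.233.247.0: no
  /0 0.0.0.0: MATCH
Selected: next-hop 44.111.183.245 via eth2 (matched /0)


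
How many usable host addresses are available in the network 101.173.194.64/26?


Host bits = 32 - 26 = 6
Total addresses = 2^6 = 64
Usable = total - 2 (network and broadcast)
Usable hosts: 62


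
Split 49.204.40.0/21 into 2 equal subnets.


New prefix = 21 + 1 = 22
Each subnet has 1024 addresses
  49.204.40.0/22
  49.204.44.0/22
Subnets: 49.204.40.0/22, 49.204.44.0/22


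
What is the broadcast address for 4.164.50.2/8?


Network: 4.0.0.0/8
Host bits = 24
Set all host bits to 1:
Broadcast: 4.255.255.255


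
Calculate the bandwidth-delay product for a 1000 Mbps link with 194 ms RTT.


BDP = bandwidth * RTT
= 1000 Mbps * 194 ms
= 1000 * 1e6 * 194 / 1000 bits
= 194000000 bits
= 24250000 bytes
= 23681.6406 KB
BDP = 194000000 bits (24250000 bytes)


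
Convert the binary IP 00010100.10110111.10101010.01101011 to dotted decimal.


00010100 = 20
10110111 = 183
10101010 = 170
01101011 = 107
IP: 20.183.170.107


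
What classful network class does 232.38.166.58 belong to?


First octet: 232
Binary: 11101000
1110xxxx -> Class D (224-239)
Class D (multicast), default mask N/A


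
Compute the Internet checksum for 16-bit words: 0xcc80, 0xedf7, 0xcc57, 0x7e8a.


Sum all words (with carry folding):
+ 0xcc80 = 0xcc80
+ 0xedf7 = 0xba78
+ 0xcc57 = 0x86d0
+ 0x7e8a = 0x055b
One's complement: ~0x055b
Checksum = 0xfaa4


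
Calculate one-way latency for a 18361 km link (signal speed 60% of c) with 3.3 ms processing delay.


Speed = 0.6 * 3e5 km/s = 180000 km/s
Propagation delay = 18361 / 180000 = 0.102 s = 102.0056 ms
Processing delay = 3.3 ms
Total one-way latency = 105.3056 ms


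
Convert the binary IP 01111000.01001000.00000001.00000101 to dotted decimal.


01111000 = 120
01001000 = 72
00000001 = 1
00000101 = 5
IP: 120.72.1.5


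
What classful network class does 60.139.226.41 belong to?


First octet: 60
Binary: 00111100
0xxxxxxx -> Class A (1-126)
Class A, default mask 255.0.0.0 (/8)


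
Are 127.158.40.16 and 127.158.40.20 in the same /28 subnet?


Mask: 255.255.255.240
127.158.40.16 AND mask = 127.158.40.16
127.158.40.20 AND mask = 127.158.40.16
Yes, same subnet (127.158.40.16)


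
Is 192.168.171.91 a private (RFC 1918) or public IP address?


RFC 1918 private ranges:
  10.0.0.0/8 (10.0.0.0 - 10.255.255.255)
  172.16.0.0/12 (172.16.0.0 - 172.31.255.255)
  192.168.0.0/16 (192.168.0.0 - 192.168.255.255)
Private (in 192.168.0.0/16)


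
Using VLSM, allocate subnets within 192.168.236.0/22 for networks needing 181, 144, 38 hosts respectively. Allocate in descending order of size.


181 hosts -> /24 (254 usable): 192.168.236.0/24
144 hosts -> /24 (254 usable): 192.168.237.0/24
38 hosts -> /26 (62 usable): 192.168.238.0/26
Allocation: 192.168.236.0/24 (181 hosts, 254 usable); 192.168.237.0/24 (144 hosts, 254 usable); 192.168.238.0/26 (38 hosts, 62 usable)


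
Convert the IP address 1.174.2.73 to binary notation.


1 = 00000001
174 = 10101110
2 = 00000010
73 = 01001001
Binary: 00000001.10101110.00000010.01001001


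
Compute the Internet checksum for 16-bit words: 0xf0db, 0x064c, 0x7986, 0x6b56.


Sum all words (with carry folding):
+ 0xf0db = 0xf0db
+ 0x064c = 0xf727
+ 0x7986 = 0x70ae
+ 0x6b56 = 0xdc04
One's complement: ~0xdc04
Checksum = 0x23fb


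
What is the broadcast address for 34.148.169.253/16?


Network: 34.148.0.0/16
Host bits = 16
Set all host bits to 1:
Broadcast: 34.148.255.255


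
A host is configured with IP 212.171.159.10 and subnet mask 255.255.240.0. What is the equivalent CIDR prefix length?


Binary: 11111111.11111111.11110000.00000000
Count leading 1s
Prefix: /20


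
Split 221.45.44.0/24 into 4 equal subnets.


New prefix = 24 + 2 = 26
Each subnet has 64 addresses
  221.45.44.0/26
  221.45.44.64/26
  221.45.44.128/26
  221.45.44.192/26
Subnets: 221.45.44.0/26, 221.45.44.64/26, 221.45.44.128/26, 221.45.44.192/26


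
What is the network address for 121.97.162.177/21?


IP:   01111001.01100001.10100010.10110001
Mask: 11111111.11111111.11111000.00000000
AND operation:
Net:  01111001.01100001.10100000.00000000
Network: 121.97.160.0/21


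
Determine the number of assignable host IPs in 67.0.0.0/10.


Host bits = 32 - 10 = 22
Total addresses = 2^22 = 4194304
Usable = total - 2 (network and broadcast)
Usable hosts: 4194302


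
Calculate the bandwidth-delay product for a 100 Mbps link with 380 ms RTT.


BDP = bandwidth * RTT
= 100 Mbps * 380 ms
= 100 * 1e6 * 380 / 1000 bits
= 38000000 bits
= 4750000 bytes
= 4638.6719 KB
BDP = 38000000 bits (4750000 bytes)


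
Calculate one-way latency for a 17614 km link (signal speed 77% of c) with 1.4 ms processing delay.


Speed = 0.77 * 3e5 km/s = 231000 km/s
Propagation delay = 17614 / 231000 = 0.0763 s = 76.2511 ms
Processing delay = 1.4 ms
Total one-way latency = 77.6511 ms


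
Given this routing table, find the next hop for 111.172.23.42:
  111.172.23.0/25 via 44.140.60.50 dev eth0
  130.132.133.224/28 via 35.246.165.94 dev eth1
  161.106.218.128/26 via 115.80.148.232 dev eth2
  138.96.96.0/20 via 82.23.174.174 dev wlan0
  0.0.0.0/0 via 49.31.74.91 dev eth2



Longest prefix match for 111.172.23.42:
  /25 111.172.23.0: MATCH
  /28 130.132.133.224: no
  /26 161.106.218.128: no
  /20 138.96.96.0: no
  /0 0.0.0.0: MATCH
Selected: next-hop 44.140.60.50 via eth0 (matched /25)


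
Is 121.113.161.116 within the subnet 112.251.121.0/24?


Subnet network: 112.251.121.0
Test IP AND mask: 121.113.161.0
No, 121.113.161.116 is not in 112.251.121.0/24


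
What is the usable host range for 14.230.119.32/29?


Network: 14.230.119.32
Broadcast: 14.230.119.39
First usable = network + 1
Last usable = broadcast - 1
Range: 14.230.119.33 to 14.230.119.38


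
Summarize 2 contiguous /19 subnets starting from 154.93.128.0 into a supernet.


Original prefix: /19
Number of subnets: 2 = 2^1
New prefix = 19 - 1 = 18
Supernet: 154.93.128.0/18


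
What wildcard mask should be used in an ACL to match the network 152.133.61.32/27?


Subnet mask: 255.255.255.224
Wildcard = 255.255.255.255 - subnet mask
255 - 255 = 0
255 - 255 = 0
255 - 255 = 0
255 - 224 = 31
Wildcard: 0.0.0.31


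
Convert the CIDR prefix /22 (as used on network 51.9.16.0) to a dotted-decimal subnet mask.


/22 means 22 network bits, 10 host bits
Binary: 11111111111111111111110000000000
Mask: 255.255.252.0


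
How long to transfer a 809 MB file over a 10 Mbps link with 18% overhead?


Effective throughput = 10 * (1 - 18/100) = 8.2 Mbps
File size in Mb = 809 * 8 = 6472 Mb
Time = 6472 / 8.2
Time = 789.2683 seconds


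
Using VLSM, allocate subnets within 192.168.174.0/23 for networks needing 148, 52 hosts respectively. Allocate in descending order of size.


148 hosts -> /24 (254 usable): 192.168.174.0/24
52 hosts -> /26 (62 usable): 192.168.175.0/26
Allocation: 192.168.174.0/24 (148 hosts, 254 usable); 192.168.175.0/26 (52 hosts, 62 usable)


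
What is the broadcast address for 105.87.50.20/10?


Network: 105.64.0.0/10
Host bits = 22
Set all host bits to 1:
Broadcast: 105.127.255.255


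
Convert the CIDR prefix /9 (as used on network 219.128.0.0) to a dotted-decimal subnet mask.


/9 means 9 network bits, 23 host bits
Binary: 11111111100000000000000000000000
Mask: 255.128.0.0


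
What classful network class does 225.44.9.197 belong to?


First octet: 225
Binary: 11100001
1110xxxx -> Class D (224-239)
Class D (multicast), default mask N/A


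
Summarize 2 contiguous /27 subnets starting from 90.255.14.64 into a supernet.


Original prefix: /27
Number of subnets: 2 = 2^1
New prefix = 27 - 1 = 26
Supernet: 90.255.14.64/26


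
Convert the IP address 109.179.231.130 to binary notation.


109 = 01101101
179 = 10110011
231 = 11100111
130 = 10000010
Binary: 01101101.10110011.11100111.10000010


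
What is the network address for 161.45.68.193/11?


IP:   10100001.00101101.01000100.11000001
Mask: 11111111.11100000.00000000.00000000
AND operation:
Net:  10100001.00100000.00000000.00000000
Network: 161.32.0.0/11


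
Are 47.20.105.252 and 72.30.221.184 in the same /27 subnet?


Mask: 255.255.255.224
47.20.105.252 AND mask = 47.20.105.224
72.30.221.184 AND mask = 72.30.221.160
No, different subnets (47.20.105.224 vs 72.30.221.160)


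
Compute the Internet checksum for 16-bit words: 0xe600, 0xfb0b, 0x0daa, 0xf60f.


Sum all words (with carry folding):
+ 0xe600 = 0xe600
+ 0xfb0b = 0xe10c
+ 0x0daa = 0xeeb6
+ 0xf60f = 0xe4c6
One's complement: ~0xe4c6
Checksum = 0x1b39


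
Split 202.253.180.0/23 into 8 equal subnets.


New prefix = 23 + 3 = 26
Each subnet has 64 addresses
  202.253.180.0/26
  202.253.180.64/26
  202.253.180.128/26
  202.253.180.192/26
  202.253.181.0/26
  202.253.181.64/26
  202.253.181.128/26
  202.253.181.192/26
Subnets: 202.253.180.0/26, 202.253.180.64/26, 202.253.180.128/26, 202.253.180.192/26, 202.253.181.0/26, 202.253.181.64/26, 202.253.181.128/26, 202.253.181.192/26


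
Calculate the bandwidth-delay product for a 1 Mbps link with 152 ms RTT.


BDP = bandwidth * RTT
= 1 Mbps * 152 ms
= 1 * 1e6 * 152 / 1000 bits
= 152000 bits
= 19000 bytes
= 18.5547 KB
BDP = 152000 bits (19000 bytes)


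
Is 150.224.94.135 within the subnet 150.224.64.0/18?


Subnet network: 150.224.64.0
Test IP AND mask: 150.224.64.0
Yes, 150.224.94.135 is in 150.224.64.0/18


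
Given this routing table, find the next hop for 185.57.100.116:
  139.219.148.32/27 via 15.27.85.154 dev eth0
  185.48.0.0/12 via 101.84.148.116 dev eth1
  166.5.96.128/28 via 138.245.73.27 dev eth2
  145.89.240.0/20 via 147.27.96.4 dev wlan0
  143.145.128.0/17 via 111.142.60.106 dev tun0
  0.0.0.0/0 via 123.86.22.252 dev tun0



Longest prefix match for 185.57.100.116:
  /27 139.219.148.32: no
  /12 185.48.0.0: MATCH
  /28 166.5.96.128: no
  /20 145.89.240.0: no
  /17 143.145.128.0: no
  /0 0.0.0.0: MATCH
Selected: next-hop 101.84.148.116 via eth1 (matched /12)


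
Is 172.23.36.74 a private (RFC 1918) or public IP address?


RFC 1918 private ranges:
  10.0.0.0/8 (10.0.0.0 - 10.255.255.255)
  172.16.0.0/12 (172.16.0.0 - 172.31.255.255)
  192.168.0.0/16 (192.168.0.0 - 192.168.255.255)
Private (in 172.16.0.0/12)


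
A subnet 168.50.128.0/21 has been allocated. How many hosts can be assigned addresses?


Host bits = 32 - 21 = 11
Total addresses = 2^11 = 2048
Usable = total - 2 (network and broadcast)
Usable hosts: 2046


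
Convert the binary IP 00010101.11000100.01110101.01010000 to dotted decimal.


00010101 = 21
11000100 = 196
01110101 = 117
01010000 = 80
IP: 21.196.117.80


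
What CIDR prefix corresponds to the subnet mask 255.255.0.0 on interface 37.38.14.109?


Binary: 11111111.11111111.00000000.00000000
Count leading 1s
Prefix: /16


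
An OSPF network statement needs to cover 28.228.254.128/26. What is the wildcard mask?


Subnet mask: 255.255.255.192
Wildcard = 255.255.255.255 - subnet mask
255 - 255 = 0
255 - 255 = 0
255 - 255 = 0
255 - 192 = 63
Wildcard: 0.0.0.63


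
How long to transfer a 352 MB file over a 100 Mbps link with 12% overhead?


Effective throughput = 100 * (1 - 12/100) = 88 Mbps
File size in Mb = 352 * 8 = 2816 Mb
Time = 2816 / 88
Time = 32 seconds


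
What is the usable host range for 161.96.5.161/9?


Network: 161.0.0.0
Broadcast: 161.127.255.255
First usable = network + 1
Last usable = broadcast - 1
Range: 161.0.0.1 to 161.127.255.254


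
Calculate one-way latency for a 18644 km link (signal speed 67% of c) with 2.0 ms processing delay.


Speed = 0.67 * 3e5 km/s = 201000 km/s
Propagation delay = 18644 / 201000 = 0.0928 s = 92.7562 ms
Processing delay = 2.0 ms
Total one-way latency = 94.7562 ms


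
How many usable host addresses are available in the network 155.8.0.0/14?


Host bits = 32 - 14 = 18
Total addresses = 2^18 = 262144
Usable = total - 2 (network and broadcast)
Usable hosts: 262142


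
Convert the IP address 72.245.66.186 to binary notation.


72 = 01001000
245 = 11110101
66 = 01000010
186 = 10111010
Binary: 01001000.11110101.01000010.10111010


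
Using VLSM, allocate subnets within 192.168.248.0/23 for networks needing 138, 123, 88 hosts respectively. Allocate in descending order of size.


138 hosts -> /24 (254 usable): 192.168.248.0/24
123 hosts -> /25 (126 usable): 192.168.249.0/25
88 hosts -> /25 (126 usable): 192.168.249.128/25
Allocation: 192.168.248.0/24 (138 hosts, 254 usable); 192.168.249.0/25 (123 hosts, 126 usable); 192.168.249.128/25 (88 hosts, 126 usable)


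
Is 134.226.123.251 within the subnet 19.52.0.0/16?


Subnet network: 19.52.0.0
Test IP AND mask: 134.226.0.0
No, 134.226.123.251 is not in 19.52.0.0/16


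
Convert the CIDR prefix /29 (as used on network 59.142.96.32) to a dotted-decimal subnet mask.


/29 means 29 network bits, 3 host bits
Binary: 11111111111111111111111111111000
Mask: 255.255.255.248


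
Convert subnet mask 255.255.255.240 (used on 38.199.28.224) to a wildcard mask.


Subnet mask: 255.255.255.240
Wildcard = 255.255.255.255 - subnet mask
255 - 255 = 0
255 - 255 = 0
255 - 255 = 0
255 - 240 = 15
Wildcard: 0.0.0.15


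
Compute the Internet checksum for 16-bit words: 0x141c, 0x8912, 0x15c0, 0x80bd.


Sum all words (with carry folding):
+ 0x141c = 0x141c
+ 0x8912 = 0x9d2e
+ 0x15c0 = 0xb2ee
+ 0x80bd = 0x33ac
One's complement: ~0x33ac
Checksum = 0xcc53


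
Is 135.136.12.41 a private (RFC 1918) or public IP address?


RFC 1918 private ranges:
  10.0.0.0/8 (10.0.0.0 - 10.255.255.255)
  172.16.0.0/12 (172.16.0.0 - 172.31.255.255)
  192.168.0.0/16 (192.168.0.0 - 192.168.255.255)
Public (not in any RFC 1918 range)


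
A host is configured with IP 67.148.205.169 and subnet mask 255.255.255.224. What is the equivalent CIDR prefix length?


Binary: 11111111.11111111.11111111.11100000
Count leading 1s
Prefix: /27


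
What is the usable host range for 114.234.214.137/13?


Network: 114.232.0.0
Broadcast: 114.239.255.255
First usable = network + 1
Last usable = broadcast - 1
Range: 114.232.0.1 to 114.239.255.254


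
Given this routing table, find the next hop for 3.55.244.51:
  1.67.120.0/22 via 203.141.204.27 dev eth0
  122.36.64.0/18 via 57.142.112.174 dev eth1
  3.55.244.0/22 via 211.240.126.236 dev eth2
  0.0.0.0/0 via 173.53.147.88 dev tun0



Longest prefix match for 3.55.244.51:
  /22 1.67.120.0: no
  /18 122.36.64.0: no
  /22 3.55.244.0: MATCH
  /0 0.0.0.0: MATCH
Selected: next-hop 211.240.126.236 via eth2 (matched /22)
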